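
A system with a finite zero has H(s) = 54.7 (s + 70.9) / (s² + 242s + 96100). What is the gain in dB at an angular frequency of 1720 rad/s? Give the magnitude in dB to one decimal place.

|j1720 + 70.9| = √(1720² + 70.9²) = 1721
|(j1720)² + 242(j1720) + 96100| = |-2.8623e+06 + j4.1624e+05| = 2.892e+06
|H(j1720)| = 54.7 × 1721 / 2.892e+06 = 0.032556
20 log₁₀(0.032556) = -29.75 dB

-29.7 dB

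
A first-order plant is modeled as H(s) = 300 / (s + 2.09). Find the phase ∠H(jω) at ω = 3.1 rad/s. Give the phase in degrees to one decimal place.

-56.0°

∠(j3.1 + 2.09) = arctan(3.1/2.09) = 56.01°
∠H(j3.1) = −56.01° = -56.01°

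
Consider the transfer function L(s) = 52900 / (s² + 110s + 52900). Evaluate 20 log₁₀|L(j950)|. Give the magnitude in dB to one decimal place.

|(j950)² + 110(j950) + 52900| = |-8.496e+05 + j1.045e+05| = 8.56e+05
|L(j950)| = 52900 / 8.56e+05 = 0.061799
20 log₁₀(0.061799) = -24.18 dB

-24.2 dB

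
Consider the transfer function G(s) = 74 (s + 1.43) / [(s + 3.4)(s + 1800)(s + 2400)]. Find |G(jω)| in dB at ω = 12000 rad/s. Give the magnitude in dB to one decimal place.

-126.0 dB

|j12000 + 1.43| = √(12000² + 1.43²) = 1.2e+04
|j12000 + 3.4| = √(12000² + 3.4²) = 1.2e+04
|j12000 + 1800| = √(12000² + 1800²) = 1.213e+04
|j12000 + 2400| = √(12000² + 2400²) = 1.224e+04
|G(j12000)| = 74 × 1.2e+04 / (1.2e+04 × 1.213e+04 × 1.224e+04) = 4.9833e-07
20 log₁₀(4.9833e-07) = -126.05 dB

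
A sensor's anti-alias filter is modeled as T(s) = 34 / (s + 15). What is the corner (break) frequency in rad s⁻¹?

The single real pole at s = −15 gives a corner at ω = 15 rad s⁻¹.

15 rad s⁻¹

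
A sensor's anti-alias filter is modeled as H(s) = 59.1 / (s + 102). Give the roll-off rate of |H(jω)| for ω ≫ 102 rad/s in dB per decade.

-20 dB/decade

With 0 zeros and 1 pole, the high-frequency asymptotic slope is 20 × (0 − 1) = -20 dB/decade.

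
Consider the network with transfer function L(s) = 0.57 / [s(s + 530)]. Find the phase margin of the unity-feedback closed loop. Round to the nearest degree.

90°

Gain crossover: |L(jω)| = 1 at ω ≈ 0.00108 rad s⁻¹.
∠L(j0.00108) = −90° − arctan(0.00108/530) ≈ -90.00°
PM = 180° + (-90.00°) = 90.00°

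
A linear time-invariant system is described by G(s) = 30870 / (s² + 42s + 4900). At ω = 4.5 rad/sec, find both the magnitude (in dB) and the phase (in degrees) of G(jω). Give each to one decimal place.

|(j4.5)² + 42(j4.5) + 4900| = |4879.8 + j189| = 4883
|G(j4.5)| = 30870 / 4883 = 6.3214
20 log₁₀(6.3214) = 16.02 dB
∠[(j4.5)² + 42(j4.5) + 4900] = ∠[4879.8 + j189] = 2.22°
∠G(j4.5) = −2.22° = -2.22°

|G| = 16.0 dB, ∠G = -2.2 deg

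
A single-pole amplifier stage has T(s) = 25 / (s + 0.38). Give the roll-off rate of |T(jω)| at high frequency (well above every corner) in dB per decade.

With 0 zeros and 1 pole, the high-frequency asymptotic slope is 20 × (0 − 1) = -20 dB/decade.

-20 dB/decade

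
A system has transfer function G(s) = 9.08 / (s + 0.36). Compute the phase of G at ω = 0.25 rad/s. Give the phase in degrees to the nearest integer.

-35°

∠(j0.25 + 0.36) = arctan(0.25/0.36) = 34.78°
∠G(j0.25) = −34.78° = -34.78°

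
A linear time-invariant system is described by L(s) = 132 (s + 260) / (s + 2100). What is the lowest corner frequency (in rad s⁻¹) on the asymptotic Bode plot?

Break frequencies occur at each pole and zero magnitude: 260 rad s⁻¹, 2100 rad s⁻¹.
The lowest is 260 rad s⁻¹.

260 rad s⁻¹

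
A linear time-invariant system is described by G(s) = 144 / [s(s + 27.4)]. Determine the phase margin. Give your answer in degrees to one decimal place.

Gain crossover: |G(jω)| = 1 at ω ≈ 5.16 rad/s.
∠G(j5.16) = −90° − arctan(5.16/27.4) ≈ -100.67°
PM = 180° + (-100.67°) = 79.33°

79.3°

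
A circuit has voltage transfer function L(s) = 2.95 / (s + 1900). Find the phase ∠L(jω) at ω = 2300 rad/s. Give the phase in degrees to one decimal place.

∠(j2300 + 1900) = arctan(2300/1900) = 50.44°
∠L(j2300) = −50.44° = -50.44°

-50.4°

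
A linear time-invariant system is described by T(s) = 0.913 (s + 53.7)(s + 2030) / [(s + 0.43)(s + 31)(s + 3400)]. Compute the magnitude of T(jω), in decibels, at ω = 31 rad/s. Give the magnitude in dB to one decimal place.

-32.1 dB

|j31 + 53.7| = √(31² + 53.7²) = 62.01
|j31 + 2030| = √(31² + 2030²) = 2030
|j31 + 0.43| = √(31² + 0.43²) = 31
|j31 + 31| = √(31² + 31²) = 43.84
|j31 + 3400| = √(31² + 3400²) = 3400
|T(j31)| = 0.913 × 62.01 × 2030 / (31 × 43.84 × 3400) = 0.02487
20 log₁₀(0.02487) = -32.09 dB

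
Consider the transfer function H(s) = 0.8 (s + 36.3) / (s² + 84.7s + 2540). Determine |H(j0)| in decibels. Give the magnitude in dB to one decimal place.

-38.8 dB

H(0) = 0.8 × 36.3 / 2540 = 0.011433
20 log₁₀(0.011433) = -38.84 dB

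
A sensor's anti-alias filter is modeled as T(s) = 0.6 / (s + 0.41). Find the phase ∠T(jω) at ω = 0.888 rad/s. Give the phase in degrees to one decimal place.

-65.2°

∠(j0.888 + 0.41) = arctan(0.888/0.41) = 65.22°
∠T(j0.888) = −65.22° = -65.22°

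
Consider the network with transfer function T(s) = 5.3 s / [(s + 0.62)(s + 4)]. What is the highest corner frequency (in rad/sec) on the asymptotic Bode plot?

Break frequencies occur at each pole and zero magnitude: 0.62 rad/sec, 4 rad/sec.
The highest is 4 rad/sec.

4 rad/sec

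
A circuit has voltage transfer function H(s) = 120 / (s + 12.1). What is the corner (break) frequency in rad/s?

The single real pole at s = −12.1 gives a corner at ω = 12.1 rad/s.

12.1 rad/s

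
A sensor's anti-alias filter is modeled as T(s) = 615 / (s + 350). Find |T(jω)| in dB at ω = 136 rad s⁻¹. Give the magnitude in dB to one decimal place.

|j136 + 350| = √(136² + 350²) = 375.5
|T(j136)| = 615 / 375.5 = 1.6378
20 log₁₀(1.6378) = 4.29 dB

4.3 dB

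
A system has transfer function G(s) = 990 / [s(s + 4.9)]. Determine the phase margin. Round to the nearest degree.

Gain crossover: |G(jω)| = 1 at ω ≈ 31.3 rad/sec.
∠G(j31.3) = −90° − arctan(31.3/4.9) ≈ -171.10°
PM = 180° + (-171.10°) = 8.90°

9°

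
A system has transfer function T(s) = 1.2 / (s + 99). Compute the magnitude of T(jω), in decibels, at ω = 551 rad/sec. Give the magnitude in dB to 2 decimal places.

|j551 + 99| = √(551² + 99²) = 559.8
|T(j551)| = 1.2 / 559.8 = 0.0021435
20 log₁₀(0.0021435) = -53.377 dB

-53.38 dB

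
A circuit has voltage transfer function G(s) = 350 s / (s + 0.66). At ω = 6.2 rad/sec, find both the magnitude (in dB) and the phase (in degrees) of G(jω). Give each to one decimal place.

|G| = 50.8 dB, ∠G = 6.1°

|j6.2| = 6.2
|j6.2 + 0.66| = √(6.2² + 0.66²) = 6.235
|G(j6.2)| = 350 × 6.2 / 6.235 = 348.03
20 log₁₀(348.03) = 50.83 dB
∠(j6.2) = 90.00°
∠(j6.2 + 0.66) = arctan(6.2/0.66) = 83.92°
∠G(j6.2) = 90.00° − 83.92° = 6.08°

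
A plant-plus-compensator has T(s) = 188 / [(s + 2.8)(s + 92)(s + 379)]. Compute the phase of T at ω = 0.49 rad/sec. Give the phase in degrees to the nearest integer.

∠(j0.49 + 2.8) = arctan(0.49/2.8) = 9.93°
∠(j0.49 + 92) = arctan(0.49/92) = 0.31°
∠(j0.49 + 379) = arctan(0.49/379) = 0.07°
∠T(j0.49) = − (9.93° + 0.31° + 0.07°) = -10.31°

-10°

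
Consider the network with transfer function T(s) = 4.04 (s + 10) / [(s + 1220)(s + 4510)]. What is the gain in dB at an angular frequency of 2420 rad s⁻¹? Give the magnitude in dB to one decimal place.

-63.0 dB

|j2420 + 10| = √(2420² + 10²) = 2420
|j2420 + 1220| = √(2420² + 1220²) = 2710
|j2420 + 4510| = √(2420² + 4510²) = 5118
|T(j2420)| = 4.04 × 2420 / (2710 × 5118) = 0.00070484
20 log₁₀(0.00070484) = -63.04 dB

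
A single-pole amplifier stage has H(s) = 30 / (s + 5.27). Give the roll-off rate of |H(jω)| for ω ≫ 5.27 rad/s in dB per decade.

With 0 zeros and 1 pole, the high-frequency asymptotic slope is 20 × (0 − 1) = -20 dB/decade.

-20 dB/decade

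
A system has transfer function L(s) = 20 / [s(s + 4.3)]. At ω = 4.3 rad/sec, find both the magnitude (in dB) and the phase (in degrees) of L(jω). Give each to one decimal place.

|L| = -2.3 dB, ∠L = -135.0°

|j4.3 + 4.3| = √(4.3² + 4.3²) = 6.081
|j4.3| = 4.3
|L(j4.3)| = 20 / (6.081 × 4.3) = 0.76485
20 log₁₀(0.76485) = -2.33 dB
∠(j4.3 + 4.3) = arctan(4.3/4.3) = 45.00°
∠(j4.3) = 90.00°
∠L(j4.3) = − (45.00° + 90.00°) = -135.00°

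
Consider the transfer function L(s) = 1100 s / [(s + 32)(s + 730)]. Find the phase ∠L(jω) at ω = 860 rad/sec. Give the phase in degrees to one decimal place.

∠(j860) = 90.00°
∠(j860 + 32) = arctan(860/32) = 87.87°
∠(j860 + 730) = arctan(860/730) = 49.67°
∠L(j860) = 90.00° − (87.87° + 49.67°) = -47.54°

-47.5 deg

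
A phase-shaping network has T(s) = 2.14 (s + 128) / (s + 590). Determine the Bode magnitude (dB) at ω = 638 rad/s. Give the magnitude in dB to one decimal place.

4.1 dB

|j638 + 128| = √(638² + 128²) = 650.7
|j638 + 590| = √(638² + 590²) = 869
|T(j638)| = 2.14 × 650.7 / 869 = 1.6025
20 log₁₀(1.6025) = 4.10 dB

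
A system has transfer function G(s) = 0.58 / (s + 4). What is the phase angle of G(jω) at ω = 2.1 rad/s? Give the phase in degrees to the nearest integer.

∠(j2.1 + 4) = arctan(2.1/4) = 27.70°
∠G(j2.1) = −27.70° = -27.70°

-28 deg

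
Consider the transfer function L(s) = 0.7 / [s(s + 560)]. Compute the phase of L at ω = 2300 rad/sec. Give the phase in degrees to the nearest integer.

∠(j2300 + 560) = arctan(2300/560) = 76.32°
∠(j2300) = 90.00°
∠L(j2300) = − (76.32° + 90.00°) = -166.32°

-166°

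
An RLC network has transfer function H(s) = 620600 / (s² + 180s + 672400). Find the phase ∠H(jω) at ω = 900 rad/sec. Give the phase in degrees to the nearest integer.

-130°

∠[(j900)² + 180(j900) + 672400] = ∠[-1.376e+05 + j1.62e+05] = 130.34°
∠H(j900) = −130.34° = -130.34°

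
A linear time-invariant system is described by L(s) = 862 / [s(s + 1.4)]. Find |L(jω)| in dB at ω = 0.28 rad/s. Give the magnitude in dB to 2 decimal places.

66.67 dB

|j0.28 + 1.4| = √(0.28² + 1.4²) = 1.428
|j0.28| = 0.28
|L(j0.28)| = 862 / (1.428 × 0.28) = 2156.3
20 log₁₀(2156.3) = 66.674 dB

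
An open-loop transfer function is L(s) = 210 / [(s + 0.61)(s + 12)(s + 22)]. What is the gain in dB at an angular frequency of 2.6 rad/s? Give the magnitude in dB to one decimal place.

|j2.6 + 0.61| = √(2.6² + 0.61²) = 2.671
|j2.6 + 12| = √(2.6² + 12²) = 12.28
|j2.6 + 22| = √(2.6² + 22²) = 22.15
|L(j2.6)| = 210 / (2.671 × 12.28 × 22.15) = 0.28909
20 log₁₀(0.28909) = -10.78 dB

-10.8 dB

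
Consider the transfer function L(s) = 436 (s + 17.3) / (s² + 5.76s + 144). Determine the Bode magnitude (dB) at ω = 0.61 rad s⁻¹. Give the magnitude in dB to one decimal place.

|j0.61 + 17.3| = √(0.61² + 17.3²) = 17.31
|(j0.61)² + 5.76(j0.61) + 144| = |143.63 + j3.5136| = 143.7
|L(j0.61)| = 436 × 17.31 / 143.7 = 52.533
20 log₁₀(52.533) = 34.41 dB

34.4 dB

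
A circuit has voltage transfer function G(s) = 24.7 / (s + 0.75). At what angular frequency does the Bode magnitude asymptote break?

The single real pole at s = −0.75 gives a corner at ω = 0.75 rad/s.

0.75 rad/s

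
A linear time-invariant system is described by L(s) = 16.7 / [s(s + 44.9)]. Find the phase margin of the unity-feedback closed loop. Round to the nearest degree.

90°

Gain crossover: |L(jω)| = 1 at ω ≈ 0.372 rad/sec.
∠L(j0.372) = −90° − arctan(0.372/44.9) ≈ -90.47°
PM = 180° + (-90.47°) = 89.53°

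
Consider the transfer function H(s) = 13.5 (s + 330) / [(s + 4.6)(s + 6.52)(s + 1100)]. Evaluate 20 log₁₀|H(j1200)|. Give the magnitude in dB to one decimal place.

|j1200 + 330| = √(1200² + 330²) = 1245
|j1200 + 4.6| = √(1200² + 4.6²) = 1200
|j1200 + 6.52| = √(1200² + 6.52²) = 1200
|j1200 + 1100| = √(1200² + 1100²) = 1628
|H(j1200)| = 13.5 × 1245 / (1200 × 1200 × 1628) = 7.1672e-06
20 log₁₀(7.1672e-06) = -102.89 dB

-102.9 dB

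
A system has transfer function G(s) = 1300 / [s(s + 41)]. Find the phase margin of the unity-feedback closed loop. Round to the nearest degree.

Gain crossover: |G(jω)| = 1 at ω ≈ 26.6 rad s⁻¹.
∠G(j26.6) = −90° − arctan(26.6/41) ≈ -122.97°
PM = 180° + (-122.97°) = 57.03°

57°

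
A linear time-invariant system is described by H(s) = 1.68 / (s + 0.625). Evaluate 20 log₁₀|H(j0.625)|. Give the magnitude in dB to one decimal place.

|j0.625 + 0.625| = √(0.625² + 0.625²) = 0.8839
|H(j0.625)| = 1.68 / 0.8839 = 1.9007
20 log₁₀(1.9007) = 5.58 dB

5.6 dB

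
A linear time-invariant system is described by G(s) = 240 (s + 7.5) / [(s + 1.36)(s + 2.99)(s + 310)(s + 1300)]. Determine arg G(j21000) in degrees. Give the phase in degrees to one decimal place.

∠(j21000 + 7.5) = arctan(21000/7.5) = 89.98°
∠(j21000 + 1.36) = arctan(21000/1.36) = 90.00°
∠(j21000 + 2.99) = arctan(21000/2.99) = 89.99°
∠(j21000 + 310) = arctan(21000/310) = 89.15°
∠(j21000 + 1300) = arctan(21000/1300) = 86.46°
∠G(j21000) = 89.98° − (90.00° + 89.99° + 89.15° + 86.46°) = -265.62°

-265.6°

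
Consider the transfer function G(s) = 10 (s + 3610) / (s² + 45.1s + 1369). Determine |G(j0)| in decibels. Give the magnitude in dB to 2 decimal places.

28.42 dB

G(0) = 10 × 3610 / 1369 = 26.37
20 log₁₀(26.37) = 28.422 dB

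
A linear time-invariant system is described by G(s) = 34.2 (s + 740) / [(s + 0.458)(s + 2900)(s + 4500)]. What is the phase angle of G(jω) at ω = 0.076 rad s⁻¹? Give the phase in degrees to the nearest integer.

-9°

∠(j0.076 + 740) = arctan(0.076/740) = 0.01°
∠(j0.076 + 0.458) = arctan(0.076/0.458) = 9.42°
∠(j0.076 + 2900) = arctan(0.076/2900) = 0.00°
∠(j0.076 + 4500) = arctan(0.076/4500) = 0.00°
∠G(j0.076) = 0.01° − (9.42° + 0.00° + 0.00°) = -9.42°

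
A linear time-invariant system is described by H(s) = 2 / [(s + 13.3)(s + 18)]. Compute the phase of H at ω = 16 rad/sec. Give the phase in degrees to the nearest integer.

-92 deg

∠(j16 + 13.3) = arctan(16/13.3) = 50.26°
∠(j16 + 18) = arctan(16/18) = 41.63°
∠H(j16) = − (50.26° + 41.63°) = -91.90°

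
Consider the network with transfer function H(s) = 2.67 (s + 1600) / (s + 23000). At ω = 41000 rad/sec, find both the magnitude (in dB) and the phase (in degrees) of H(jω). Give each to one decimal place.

|H| = 7.3 dB, ∠H = 27.1°

|j41000 + 1600| = √(41000² + 1600²) = 4.103e+04
|j41000 + 23000| = √(41000² + 23000²) = 4.701e+04
|H(j41000)| = 2.67 × 4.103e+04 / 4.701e+04 = 2.3304
20 log₁₀(2.3304) = 7.35 dB
∠(j41000 + 1600) = arctan(41000/1600) = 87.77°
∠(j41000 + 23000) = arctan(41000/23000) = 60.71°
∠H(j41000) = 87.77° − 60.71° = 27.06°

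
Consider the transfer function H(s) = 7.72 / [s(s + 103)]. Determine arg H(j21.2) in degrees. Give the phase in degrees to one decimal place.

-101.6°

∠(j21.2 + 103) = arctan(21.2/103) = 11.63°
∠(j21.2) = 90.00°
∠H(j21.2) = − (11.63° + 90.00°) = -101.63°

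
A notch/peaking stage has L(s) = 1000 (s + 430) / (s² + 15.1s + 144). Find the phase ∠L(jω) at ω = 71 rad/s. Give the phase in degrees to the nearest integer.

-158°

∠(j71 + 430) = arctan(71/430) = 9.38°
∠[(j71)² + 15.1(j71) + 144] = ∠[-4897 + j1072.1] = 167.65°
∠L(j71) = 9.38° − 167.65° = -158.28°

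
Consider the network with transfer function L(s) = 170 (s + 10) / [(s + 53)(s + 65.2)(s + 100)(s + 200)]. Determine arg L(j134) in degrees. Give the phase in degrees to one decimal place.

∠(j134 + 10) = arctan(134/10) = 85.73°
∠(j134 + 53) = arctan(134/53) = 68.42°
∠(j134 + 65.2) = arctan(134/65.2) = 64.05°
∠(j134 + 100) = arctan(134/100) = 53.27°
∠(j134 + 200) = arctan(134/200) = 33.82°
∠L(j134) = 85.73° − (68.42° + 64.05° + 53.27° + 33.82°) = -133.83°

-133.8 deg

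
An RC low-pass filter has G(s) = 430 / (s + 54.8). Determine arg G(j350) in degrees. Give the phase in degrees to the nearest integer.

-81°

∠(j350 + 54.8) = arctan(350/54.8) = 81.10°
∠G(j350) = −81.10° = -81.10°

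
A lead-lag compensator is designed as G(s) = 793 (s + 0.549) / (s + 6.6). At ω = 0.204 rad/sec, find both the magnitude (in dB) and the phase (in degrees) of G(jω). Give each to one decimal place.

|G| = 36.9 dB, ∠G = 18.6°

|j0.204 + 0.549| = √(0.204² + 0.549²) = 0.5857
|j0.204 + 6.6| = √(0.204² + 6.6²) = 6.603
|G(j0.204)| = 793 × 0.5857 / 6.603 = 70.336
20 log₁₀(70.336) = 36.94 dB
∠(j0.204 + 0.549) = arctan(0.204/0.549) = 20.38°
∠(j0.204 + 6.6) = arctan(0.204/6.6) = 1.77°
∠G(j0.204) = 20.38° − 1.77° = 18.61°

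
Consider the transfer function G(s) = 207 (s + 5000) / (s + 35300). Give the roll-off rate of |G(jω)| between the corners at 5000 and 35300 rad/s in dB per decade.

In this band the factors already past their corner are: zero at 5000; net slope = 20 dB/decade.

20 dB/decade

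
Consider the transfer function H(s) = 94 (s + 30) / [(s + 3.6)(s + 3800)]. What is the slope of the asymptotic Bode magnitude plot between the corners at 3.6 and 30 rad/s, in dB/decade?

-20 dB/decade

In this band the factors already past their corner are: pole at 3.6; net slope = -20 dB/decade.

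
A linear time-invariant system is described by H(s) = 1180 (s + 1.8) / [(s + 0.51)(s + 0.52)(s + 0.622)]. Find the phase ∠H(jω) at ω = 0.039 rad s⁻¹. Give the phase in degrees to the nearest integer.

-11°

∠(j0.039 + 1.8) = arctan(0.039/1.8) = 1.24°
∠(j0.039 + 0.51) = arctan(0.039/0.51) = 4.37°
∠(j0.039 + 0.52) = arctan(0.039/0.52) = 4.29°
∠(j0.039 + 0.622) = arctan(0.039/0.622) = 3.59°
∠H(j0.039) = 1.24° − (4.37° + 4.29° + 3.59°) = -11.01°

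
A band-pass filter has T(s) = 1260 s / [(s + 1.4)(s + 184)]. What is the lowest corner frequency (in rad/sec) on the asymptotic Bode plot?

1.4 rad/sec

Break frequencies occur at each pole and zero magnitude: 1.4 rad/sec, 184 rad/sec.
The lowest is 1.4 rad/sec.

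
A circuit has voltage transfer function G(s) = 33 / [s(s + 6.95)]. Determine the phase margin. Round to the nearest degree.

60°

Gain crossover: |G(jω)| = 1 at ω ≈ 4.09 rad s⁻¹.
∠G(j4.09) = −90° − arctan(4.09/6.95) ≈ -120.49°
PM = 180° + (-120.49°) = 59.51°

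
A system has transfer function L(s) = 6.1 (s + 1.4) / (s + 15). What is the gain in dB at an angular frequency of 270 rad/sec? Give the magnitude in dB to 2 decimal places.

|j270 + 1.4| = √(270² + 1.4²) = 270
|j270 + 15| = √(270² + 15²) = 270.4
|L(j270)| = 6.1 × 270 / 270.4 = 6.0907
20 log₁₀(6.0907) = 15.693 dB

15.69 dB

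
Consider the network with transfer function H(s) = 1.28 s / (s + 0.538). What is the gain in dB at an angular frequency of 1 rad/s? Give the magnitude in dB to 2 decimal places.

1.04 dB

|j1| = 1
|j1 + 0.538| = √(1² + 0.538²) = 1.136
|H(j1)| = 1.28 × 1 / 1.136 = 1.1272
20 log₁₀(1.1272) = 1.040 dB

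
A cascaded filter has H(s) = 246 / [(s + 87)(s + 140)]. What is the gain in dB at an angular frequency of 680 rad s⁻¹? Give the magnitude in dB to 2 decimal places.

-65.73 dB

|j680 + 87| = √(680² + 87²) = 685.5
|j680 + 140| = √(680² + 140²) = 694.3
|H(j680)| = 246 / (685.5 × 694.3) = 0.00051686
20 log₁₀(0.00051686) = -65.732 dB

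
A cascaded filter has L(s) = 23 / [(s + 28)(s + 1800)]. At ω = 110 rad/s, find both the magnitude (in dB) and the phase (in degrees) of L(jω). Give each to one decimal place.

|L| = -79.0 dB, ∠L = -79.2°

|j110 + 28| = √(110² + 28²) = 113.5
|j110 + 1800| = √(110² + 1800²) = 1803
|L(j110)| = 23 / (113.5 × 1803) = 0.00011236
20 log₁₀(0.00011236) = -78.99 dB
∠(j110 + 28) = arctan(110/28) = 75.72°
∠(j110 + 1800) = arctan(110/1800) = 3.50°
∠L(j110) = − (75.72° + 3.50°) = -79.22°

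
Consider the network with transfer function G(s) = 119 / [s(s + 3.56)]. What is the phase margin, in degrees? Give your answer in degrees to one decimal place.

18.5°

Gain crossover: |G(jω)| = 1 at ω ≈ 10.6 rad s⁻¹.
∠G(j10.6) = −90° − arctan(10.6/3.56) ≈ -161.47°
PM = 180° + (-161.47°) = 18.53°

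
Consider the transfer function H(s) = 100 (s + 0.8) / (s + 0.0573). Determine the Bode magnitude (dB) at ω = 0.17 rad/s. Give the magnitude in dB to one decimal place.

|j0.17 + 0.8| = √(0.17² + 0.8²) = 0.8179
|j0.17 + 0.0573| = √(0.17² + 0.0573²) = 0.1794
|H(j0.17)| = 100 × 0.8179 / 0.1794 = 455.9
20 log₁₀(455.9) = 53.18 dB

53.2 dB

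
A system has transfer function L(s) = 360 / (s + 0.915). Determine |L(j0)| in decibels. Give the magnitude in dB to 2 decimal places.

51.90 dB

L(0) = 360 / 0.915 = 393.44
20 log₁₀(393.44) = 51.898 dB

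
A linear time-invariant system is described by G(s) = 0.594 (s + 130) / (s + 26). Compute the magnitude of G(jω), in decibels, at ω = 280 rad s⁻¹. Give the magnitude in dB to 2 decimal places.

-3.71 dB

|j280 + 130| = √(280² + 130²) = 308.7
|j280 + 26| = √(280² + 26²) = 281.2
|G(j280)| = 0.594 × 308.7 / 281.2 = 0.65209
20 log₁₀(0.65209) = -3.714 dB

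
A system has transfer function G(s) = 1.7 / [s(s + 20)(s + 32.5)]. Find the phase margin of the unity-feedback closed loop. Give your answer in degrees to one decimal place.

90.0°

Gain crossover: |G(jω)| = 1 at ω ≈ 0.00262 rad/sec.
∠G(j0.00262) = −90° − arctan(0.00262/20) − arctan(0.00262/32.5) ≈ -90.01°
PM = 180° + (-90.01°) = 89.99°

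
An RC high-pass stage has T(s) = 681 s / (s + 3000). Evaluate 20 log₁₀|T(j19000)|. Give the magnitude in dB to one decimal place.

56.6 dB

|j19000| = 1.9e+04
|j19000 + 3000| = √(19000² + 3000²) = 1.924e+04
|T(j19000)| = 681 × 1.9e+04 / 1.924e+04 = 672.67
20 log₁₀(672.67) = 56.56 dB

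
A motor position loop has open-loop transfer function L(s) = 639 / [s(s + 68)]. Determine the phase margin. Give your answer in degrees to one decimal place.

82.2°

Gain crossover: |L(jω)| = 1 at ω ≈ 9.31 rad s⁻¹.
∠L(j9.31) = −90° − arctan(9.31/68) ≈ -97.80°
PM = 180° + (-97.80°) = 82.20°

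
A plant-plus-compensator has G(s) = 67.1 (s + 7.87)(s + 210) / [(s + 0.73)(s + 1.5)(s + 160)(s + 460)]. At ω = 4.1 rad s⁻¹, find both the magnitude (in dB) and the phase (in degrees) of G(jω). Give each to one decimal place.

|j4.1 + 7.87| = √(4.1² + 7.87²) = 8.874
|j4.1 + 210| = √(4.1² + 210²) = 210
|j4.1 + 0.73| = √(4.1² + 0.73²) = 4.164
|j4.1 + 1.5| = √(4.1² + 1.5²) = 4.366
|j4.1 + 160| = √(4.1² + 160²) = 160.1
|j4.1 + 460| = √(4.1² + 460²) = 460
|G(j4.1)| = 67.1 × 8.874 × 210 / (4.164 × 4.366 × 160.1 × 460) = 0.093429
20 log₁₀(0.093429) = -20.59 dB
∠(j4.1 + 7.87) = arctan(4.1/7.87) = 27.52°
∠(j4.1 + 210) = arctan(4.1/210) = 1.12°
∠(j4.1 + 0.73) = arctan(4.1/0.73) = 79.90°
∠(j4.1 + 1.5) = arctan(4.1/1.5) = 69.90°
∠(j4.1 + 160) = arctan(4.1/160) = 1.47°
∠(j4.1 + 460) = arctan(4.1/460) = 0.51°
∠G(j4.1) = 27.52° + 1.12° − (79.90° + 69.90° + 1.47° + 0.51°) = -123.15°

|G| = -20.6 dB, ∠G = -123.2°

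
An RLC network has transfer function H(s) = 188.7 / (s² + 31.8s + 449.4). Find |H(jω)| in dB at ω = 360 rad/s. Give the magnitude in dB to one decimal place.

|(j360)² + 31.8(j360) + 449.4| = |-1.2915e+05 + j11448| = 1.297e+05
|H(j360)| = 188.7 / 1.297e+05 = 0.0014554
20 log₁₀(0.0014554) = -56.74 dB

-56.7 dB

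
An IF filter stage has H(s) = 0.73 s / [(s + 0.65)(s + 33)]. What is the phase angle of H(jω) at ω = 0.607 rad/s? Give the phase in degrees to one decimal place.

45.9°

∠(j0.607) = 90.00°
∠(j0.607 + 0.65) = arctan(0.607/0.65) = 43.04°
∠(j0.607 + 33) = arctan(0.607/33) = 1.05°
∠H(j0.607) = 90.00° − (43.04° + 1.05°) = 45.91°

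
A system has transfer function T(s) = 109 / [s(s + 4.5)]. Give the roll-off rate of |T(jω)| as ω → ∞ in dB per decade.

-40 dB/decade

With 0 zeros and 2 poles, the high-frequency asymptotic slope is 20 × (0 − 2) = -40 dB/decade.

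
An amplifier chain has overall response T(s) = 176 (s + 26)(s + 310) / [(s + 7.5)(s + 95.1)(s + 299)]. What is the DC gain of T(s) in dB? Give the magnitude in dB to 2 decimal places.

16.46 dB

T(0) = 176 × 26 × 310 / (7.5 × 95.1 × 299) = 6.6517
20 log₁₀(6.6517) = 16.459 dB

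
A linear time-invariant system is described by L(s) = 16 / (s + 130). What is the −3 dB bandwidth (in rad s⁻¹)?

130 rad s⁻¹

For a single-pole low-pass, the −3 dB point is at the pole: ω = 130 rad s⁻¹.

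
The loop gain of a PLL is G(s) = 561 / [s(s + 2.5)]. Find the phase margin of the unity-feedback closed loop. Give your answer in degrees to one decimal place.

Gain crossover: |G(jω)| = 1 at ω ≈ 23.6 rad/s.
∠G(j23.6) = −90° − arctan(23.6/2.5) ≈ -173.96°
PM = 180° + (-173.96°) = 6.04°

6.0°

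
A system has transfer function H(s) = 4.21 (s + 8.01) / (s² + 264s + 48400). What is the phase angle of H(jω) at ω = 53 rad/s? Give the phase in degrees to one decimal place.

∠(j53 + 8.01) = arctan(53/8.01) = 81.41°
∠[(j53)² + 264(j53) + 48400] = ∠[45591 + j13992] = 17.06°
∠H(j53) = 81.41° − 17.06° = 64.34°

64.3°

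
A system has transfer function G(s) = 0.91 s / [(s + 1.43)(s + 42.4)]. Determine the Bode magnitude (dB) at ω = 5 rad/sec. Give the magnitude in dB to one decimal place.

-33.8 dB

|j5| = 5
|j5 + 1.43| = √(5² + 1.43²) = 5.2
|j5 + 42.4| = √(5² + 42.4²) = 42.69
|G(j5)| = 0.91 × 5 / (5.2 × 42.69) = 0.020493
20 log₁₀(0.020493) = -33.77 dB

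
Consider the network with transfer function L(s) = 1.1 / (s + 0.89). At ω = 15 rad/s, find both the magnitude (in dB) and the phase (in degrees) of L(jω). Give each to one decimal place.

|j15 + 0.89| = √(15² + 0.89²) = 15.03
|L(j15)| = 1.1 / 15.03 = 0.073205
20 log₁₀(0.073205) = -22.71 dB
∠(j15 + 0.89) = arctan(15/0.89) = 86.60°
∠L(j15) = −86.60° = -86.60°

|L| = -22.7 dB, ∠L = -86.6°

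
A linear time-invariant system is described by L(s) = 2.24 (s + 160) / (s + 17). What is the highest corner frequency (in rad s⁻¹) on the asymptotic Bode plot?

Break frequencies occur at each pole and zero magnitude: 17 rad s⁻¹, 160 rad s⁻¹.
The highest is 160 rad s⁻¹.

160 rad s⁻¹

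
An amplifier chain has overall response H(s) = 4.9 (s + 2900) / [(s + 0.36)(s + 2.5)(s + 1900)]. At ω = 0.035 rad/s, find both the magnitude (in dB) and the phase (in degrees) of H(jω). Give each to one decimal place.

|H| = 18.4 dB, ∠H = -6.4°

|j0.035 + 2900| = √(0.035² + 2900²) = 2900
|j0.035 + 0.36| = √(0.035² + 0.36²) = 0.3617
|j0.035 + 2.5| = √(0.035² + 2.5²) = 2.5
|j0.035 + 1900| = √(0.035² + 1900²) = 1900
|H(j0.035)| = 4.9 × 2900 / (0.3617 × 2.5 × 1900) = 8.2701
20 log₁₀(8.2701) = 18.35 dB
∠(j0.035 + 2900) = arctan(0.035/2900) = 0.00°
∠(j0.035 + 0.36) = arctan(0.035/0.36) = 5.55°
∠(j0.035 + 2.5) = arctan(0.035/2.5) = 0.80°
∠(j0.035 + 1900) = arctan(0.035/1900) = 0.00°
∠H(j0.035) = 0.00° − (5.55° + 0.80° + 0.00°) = -6.36°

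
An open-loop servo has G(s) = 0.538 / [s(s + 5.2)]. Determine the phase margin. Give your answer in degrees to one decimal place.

88.9°

Gain crossover: |G(jω)| = 1 at ω ≈ 0.103 rad/sec.
∠G(j0.103) = −90° − arctan(0.103/5.2) ≈ -91.14°
PM = 180° + (-91.14°) = 88.86°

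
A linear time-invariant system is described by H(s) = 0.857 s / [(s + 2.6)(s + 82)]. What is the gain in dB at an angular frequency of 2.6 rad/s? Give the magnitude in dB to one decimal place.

|j2.6| = 2.6
|j2.6 + 2.6| = √(2.6² + 2.6²) = 3.677
|j2.6 + 82| = √(2.6² + 82²) = 82.04
|H(j2.6)| = 0.857 × 2.6 / (3.677 × 82.04) = 0.0073864
20 log₁₀(0.0073864) = -42.63 dB

-42.6 dB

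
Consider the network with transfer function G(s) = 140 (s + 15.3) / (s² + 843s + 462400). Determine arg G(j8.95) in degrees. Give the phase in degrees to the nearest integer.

29°

∠(j8.95 + 15.3) = arctan(8.95/15.3) = 30.33°
∠[(j8.95)² + 843(j8.95) + 462400] = ∠[4.6232e+05 + j7544.8] = 0.93°
∠G(j8.95) = 30.33° − 0.93° = 29.39°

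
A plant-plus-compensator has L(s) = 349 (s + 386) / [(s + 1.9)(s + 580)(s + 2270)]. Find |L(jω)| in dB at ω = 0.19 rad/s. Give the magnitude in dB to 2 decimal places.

|j0.19 + 386| = √(0.19² + 386²) = 386
|j0.19 + 1.9| = √(0.19² + 1.9²) = 1.909
|j0.19 + 580| = √(0.19² + 580²) = 580
|j0.19 + 2270| = √(0.19² + 2270²) = 2270
|L(j0.19)| = 349 × 386 / (1.909 × 580 × 2270) = 0.053585
20 log₁₀(0.053585) = -25.419 dB

-25.42 dB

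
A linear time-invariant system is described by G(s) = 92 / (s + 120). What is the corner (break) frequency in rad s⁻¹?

The single real pole at s = −120 gives a corner at ω = 120 rad s⁻¹.

120 rad s⁻¹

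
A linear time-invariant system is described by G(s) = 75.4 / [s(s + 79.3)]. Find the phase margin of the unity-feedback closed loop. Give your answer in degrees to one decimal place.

89.3°

Gain crossover: |G(jω)| = 1 at ω ≈ 0.951 rad s⁻¹.
∠G(j0.951) = −90° − arctan(0.951/79.3) ≈ -90.69°
PM = 180° + (-90.69°) = 89.31°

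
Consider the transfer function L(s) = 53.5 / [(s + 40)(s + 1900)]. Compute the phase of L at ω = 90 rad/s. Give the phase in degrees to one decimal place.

-68.7 deg

∠(j90 + 40) = arctan(90/40) = 66.04°
∠(j90 + 1900) = arctan(90/1900) = 2.71°
∠L(j90) = − (66.04° + 2.71°) = -68.75°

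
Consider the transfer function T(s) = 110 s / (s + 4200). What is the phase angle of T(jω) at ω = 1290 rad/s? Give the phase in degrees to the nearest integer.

73°

∠(j1290) = 90.00°
∠(j1290 + 4200) = arctan(1290/4200) = 17.07°
∠T(j1290) = 90.00° − 17.07° = 72.93°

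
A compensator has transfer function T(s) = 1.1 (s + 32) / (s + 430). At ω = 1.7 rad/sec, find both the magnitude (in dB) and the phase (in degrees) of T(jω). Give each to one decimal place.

|T| = -21.7 dB, ∠T = 2.8°

|j1.7 + 32| = √(1.7² + 32²) = 32.05
|j1.7 + 430| = √(1.7² + 430²) = 430
|T(j1.7)| = 1.1 × 32.05 / 430 = 0.081975
20 log₁₀(0.081975) = -21.73 dB
∠(j1.7 + 32) = arctan(1.7/32) = 3.04°
∠(j1.7 + 430) = arctan(1.7/430) = 0.23°
∠T(j1.7) = 3.04° − 0.23° = 2.81°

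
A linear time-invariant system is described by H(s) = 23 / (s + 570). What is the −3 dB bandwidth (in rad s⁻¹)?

570 rad s⁻¹

For a single-pole low-pass, the −3 dB point is at the pole: ω = 570 rad s⁻¹.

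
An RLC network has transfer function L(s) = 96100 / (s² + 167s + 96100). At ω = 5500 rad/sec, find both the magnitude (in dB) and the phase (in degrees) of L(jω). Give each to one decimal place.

|(j5500)² + 167(j5500) + 96100| = |-3.0154e+07 + j9.185e+05| = 3.017e+07
|L(j5500)| = 96100 / 3.017e+07 = 0.0031855
20 log₁₀(0.0031855) = -49.94 dB
∠[(j5500)² + 167(j5500) + 96100] = ∠[-3.0154e+07 + j9.185e+05] = 178.26°
∠L(j5500) = −178.26° = -178.26°

|L| = -49.9 dB, ∠L = -178.3°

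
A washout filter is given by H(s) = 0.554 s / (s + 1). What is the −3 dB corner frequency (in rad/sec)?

For a single-pole high-pass, the −3 dB point is at the pole: ω = 1 rad/sec.

1 rad/sec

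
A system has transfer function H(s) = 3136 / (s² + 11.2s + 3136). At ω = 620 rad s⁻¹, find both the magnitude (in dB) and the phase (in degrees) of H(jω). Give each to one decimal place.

|H| = -41.7 dB, ∠H = -179.0 deg

|(j620)² + 11.2(j620) + 3136| = |-3.8126e+05 + j6944| = 3.813e+05
|H(j620)| = 3136 / 3.813e+05 = 0.0082239
20 log₁₀(0.0082239) = -41.70 dB
∠[(j620)² + 11.2(j620) + 3136] = ∠[-3.8126e+05 + j6944] = 178.96°
∠H(j620) = −178.96° = -178.96°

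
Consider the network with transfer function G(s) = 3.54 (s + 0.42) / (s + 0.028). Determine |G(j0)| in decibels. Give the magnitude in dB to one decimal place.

G(0) = 3.54 × 0.42 / 0.028 = 53.1
20 log₁₀(53.1) = 34.50 dB

34.5 dB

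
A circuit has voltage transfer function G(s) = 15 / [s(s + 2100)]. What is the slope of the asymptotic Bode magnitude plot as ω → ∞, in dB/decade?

With 0 zeros and 2 poles, the high-frequency asymptotic slope is 20 × (0 − 2) = -40 dB/decade.

-40 dB/decade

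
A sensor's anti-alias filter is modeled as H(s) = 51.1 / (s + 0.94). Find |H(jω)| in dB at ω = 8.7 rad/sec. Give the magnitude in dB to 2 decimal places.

15.33 dB

|j8.7 + 0.94| = √(8.7² + 0.94²) = 8.751
|H(j8.7)| = 51.1 / 8.751 = 5.8396
20 log₁₀(5.8396) = 15.328 dB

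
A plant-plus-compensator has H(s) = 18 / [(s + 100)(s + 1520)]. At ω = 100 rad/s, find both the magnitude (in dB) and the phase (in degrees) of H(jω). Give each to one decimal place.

|H| = -81.6 dB, ∠H = -48.8°

|j100 + 100| = √(100² + 100²) = 141.4
|j100 + 1520| = √(100² + 1520²) = 1523
|H(j100)| = 18 / (141.4 × 1523) = 8.3556e-05
20 log₁₀(8.3556e-05) = -81.56 dB
∠(j100 + 100) = arctan(100/100) = 45.00°
∠(j100 + 1520) = arctan(100/1520) = 3.76°
∠H(j100) = − (45.00° + 3.76°) = -48.76°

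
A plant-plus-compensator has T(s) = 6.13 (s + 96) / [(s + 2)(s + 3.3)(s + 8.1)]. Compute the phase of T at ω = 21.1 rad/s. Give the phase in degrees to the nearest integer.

∠(j21.1 + 96) = arctan(21.1/96) = 12.40°
∠(j21.1 + 2) = arctan(21.1/2) = 84.59°
∠(j21.1 + 3.3) = arctan(21.1/3.3) = 81.11°
∠(j21.1 + 8.1) = arctan(21.1/8.1) = 69.00°
∠T(j21.1) = 12.40° − (84.59° + 81.11° + 69.00°) = -222.30°

-222°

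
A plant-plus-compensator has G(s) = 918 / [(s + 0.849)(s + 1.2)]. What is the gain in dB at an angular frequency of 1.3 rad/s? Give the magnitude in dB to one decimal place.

50.5 dB

|j1.3 + 0.849| = √(1.3² + 0.849²) = 1.553
|j1.3 + 1.2| = √(1.3² + 1.2²) = 1.769
|G(j1.3)| = 918 / (1.553 × 1.769) = 334.19
20 log₁₀(334.19) = 50.48 dB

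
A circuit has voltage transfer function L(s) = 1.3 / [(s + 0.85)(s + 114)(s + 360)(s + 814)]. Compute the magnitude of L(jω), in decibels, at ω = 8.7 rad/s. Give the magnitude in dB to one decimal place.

-167.1 dB

|j8.7 + 0.85| = √(8.7² + 0.85²) = 8.741
|j8.7 + 114| = √(8.7² + 114²) = 114.3
|j8.7 + 360| = √(8.7² + 360²) = 360.1
|j8.7 + 814| = √(8.7² + 814²) = 814
|L(j8.7)| = 1.3 / (8.741 × 114.3 × 360.1 × 814) = 4.4373e-09
20 log₁₀(4.4373e-09) = -167.06 dB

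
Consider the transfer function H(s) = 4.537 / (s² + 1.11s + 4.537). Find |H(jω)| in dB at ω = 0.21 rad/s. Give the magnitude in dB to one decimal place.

0.1 dB

|(j0.21)² + 1.11(j0.21) + 4.537| = |4.4929 + j0.2331| = 4.499
|H(j0.21)| = 4.537 / 4.499 = 1.0085
20 log₁₀(1.0085) = 0.07 dB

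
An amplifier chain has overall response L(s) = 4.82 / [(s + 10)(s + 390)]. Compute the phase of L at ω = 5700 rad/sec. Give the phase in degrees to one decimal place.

∠(j5700 + 10) = arctan(5700/10) = 89.90°
∠(j5700 + 390) = arctan(5700/390) = 86.09°
∠L(j5700) = − (89.90° + 86.09°) = -175.99°

-176.0°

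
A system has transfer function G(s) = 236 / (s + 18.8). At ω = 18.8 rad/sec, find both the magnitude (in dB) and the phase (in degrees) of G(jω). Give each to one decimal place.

|G| = 19.0 dB, ∠G = -45.0°

|j18.8 + 18.8| = √(18.8² + 18.8²) = 26.59
|G(j18.8)| = 236 / 26.59 = 8.8764
20 log₁₀(8.8764) = 18.96 dB
∠(j18.8 + 18.8) = arctan(18.8/18.8) = 45.00°
∠G(j18.8) = −45.00° = -45.00°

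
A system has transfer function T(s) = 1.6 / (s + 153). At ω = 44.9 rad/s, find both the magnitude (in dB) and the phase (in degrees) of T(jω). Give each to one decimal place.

|j44.9 + 153| = √(44.9² + 153²) = 159.5
|T(j44.9)| = 1.6 / 159.5 = 0.010034
20 log₁₀(0.010034) = -39.97 dB
∠(j44.9 + 153) = arctan(44.9/153) = 16.36°
∠T(j44.9) = −16.36° = -16.36°

|T| = -40.0 dB, ∠T = -16.4°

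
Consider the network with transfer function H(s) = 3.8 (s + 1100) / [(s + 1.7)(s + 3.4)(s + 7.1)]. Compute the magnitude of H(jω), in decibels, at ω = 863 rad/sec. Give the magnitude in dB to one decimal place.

-101.7 dB

|j863 + 1100| = √(863² + 1100²) = 1398
|j863 + 1.7| = √(863² + 1.7²) = 863
|j863 + 3.4| = √(863² + 3.4²) = 863
|j863 + 7.1| = √(863² + 7.1²) = 863
|H(j863)| = 3.8 × 1398 / (863 × 863 × 863) = 8.2657e-06
20 log₁₀(8.2657e-06) = -101.65 dB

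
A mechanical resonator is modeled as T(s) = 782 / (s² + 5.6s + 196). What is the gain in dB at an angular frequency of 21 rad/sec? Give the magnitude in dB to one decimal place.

9.2 dB

|(j21)² + 5.6(j21) + 196| = |-245 + j117.6| = 271.8
|T(j21)| = 782 / 271.8 = 2.8775
20 log₁₀(2.8775) = 9.18 dB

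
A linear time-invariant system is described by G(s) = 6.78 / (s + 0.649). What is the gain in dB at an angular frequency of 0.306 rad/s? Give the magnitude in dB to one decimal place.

|j0.306 + 0.649| = √(0.306² + 0.649²) = 0.7175
|G(j0.306)| = 6.78 / 0.7175 = 9.4492
20 log₁₀(9.4492) = 19.51 dB

19.5 dB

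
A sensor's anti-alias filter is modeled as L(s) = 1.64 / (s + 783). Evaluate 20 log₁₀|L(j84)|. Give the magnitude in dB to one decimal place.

-53.6 dB

|j84 + 783| = √(84² + 783²) = 787.5
|L(j84)| = 1.64 / 787.5 = 0.0020826
20 log₁₀(0.0020826) = -53.63 dB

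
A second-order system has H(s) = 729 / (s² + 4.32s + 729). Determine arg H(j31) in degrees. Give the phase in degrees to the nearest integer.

∠[(j31)² + 4.32(j31) + 729] = ∠[-232 + j133.92] = 150.00°
∠H(j31) = −150.00° = -150.00°

-150°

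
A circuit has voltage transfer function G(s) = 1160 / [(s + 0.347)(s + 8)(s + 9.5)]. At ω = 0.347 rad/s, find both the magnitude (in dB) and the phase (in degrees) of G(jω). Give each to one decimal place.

|G| = 29.8 dB, ∠G = -49.6°

|j0.347 + 0.347| = √(0.347² + 0.347²) = 0.4907
|j0.347 + 8| = √(0.347² + 8²) = 8.008
|j0.347 + 9.5| = √(0.347² + 9.5²) = 9.506
|G(j0.347)| = 1160 / (0.4907 × 8.008 × 9.506) = 31.053
20 log₁₀(31.053) = 29.84 dB
∠(j0.347 + 0.347) = arctan(0.347/0.347) = 45.00°
∠(j0.347 + 8) = arctan(0.347/8) = 2.48°
∠(j0.347 + 9.5) = arctan(0.347/9.5) = 2.09°
∠G(j0.347) = − (45.00° + 2.48° + 2.09°) = -49.58°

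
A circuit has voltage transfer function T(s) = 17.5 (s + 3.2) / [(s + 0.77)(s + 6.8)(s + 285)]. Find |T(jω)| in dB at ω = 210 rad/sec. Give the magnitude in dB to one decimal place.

|j210 + 3.2| = √(210² + 3.2²) = 210
|j210 + 0.77| = √(210² + 0.77²) = 210
|j210 + 6.8| = √(210² + 6.8²) = 210.1
|j210 + 285| = √(210² + 285²) = 354
|T(j210)| = 17.5 × 210 / (210 × 210.1 × 354) = 0.0002353
20 log₁₀(0.0002353) = -72.57 dB

-72.6 dB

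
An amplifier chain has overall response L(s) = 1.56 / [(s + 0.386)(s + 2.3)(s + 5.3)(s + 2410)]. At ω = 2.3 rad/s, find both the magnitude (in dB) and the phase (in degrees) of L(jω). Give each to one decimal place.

|L| = -96.6 dB, ∠L = -149.0°

|j2.3 + 0.386| = √(2.3² + 0.386²) = 2.332
|j2.3 + 2.3| = √(2.3² + 2.3²) = 3.253
|j2.3 + 5.3| = √(2.3² + 5.3²) = 5.778
|j2.3 + 2410| = √(2.3² + 2410²) = 2410
|L(j2.3)| = 1.56 / (2.332 × 3.253 × 5.778 × 2410) = 1.4769e-05
20 log₁₀(1.4769e-05) = -96.61 dB
∠(j2.3 + 0.386) = arctan(2.3/0.386) = 80.47°
∠(j2.3 + 2.3) = arctan(2.3/2.3) = 45.00°
∠(j2.3 + 5.3) = arctan(2.3/5.3) = 23.46°
∠(j2.3 + 2410) = arctan(2.3/2410) = 0.05°
∠L(j2.3) = − (80.47° + 45.00° + 23.46° + 0.05°) = -148.99°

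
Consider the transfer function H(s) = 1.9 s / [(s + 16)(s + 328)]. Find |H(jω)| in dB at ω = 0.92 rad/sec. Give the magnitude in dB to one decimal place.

-69.6 dB

|j0.92| = 0.92
|j0.92 + 16| = √(0.92² + 16²) = 16.03
|j0.92 + 328| = √(0.92² + 328²) = 328
|H(j0.92)| = 1.9 × 0.92 / (16.03 × 328) = 0.00033253
20 log₁₀(0.00033253) = -69.56 dB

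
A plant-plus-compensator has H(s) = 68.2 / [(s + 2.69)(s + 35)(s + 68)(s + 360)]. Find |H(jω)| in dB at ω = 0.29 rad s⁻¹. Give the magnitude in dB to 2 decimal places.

-90.63 dB

|j0.29 + 2.69| = √(0.29² + 2.69²) = 2.706
|j0.29 + 35| = √(0.29² + 35²) = 35
|j0.29 + 68| = √(0.29² + 68²) = 68
|j0.29 + 360| = √(0.29² + 360²) = 360
|H(j0.29)| = 68.2 / (2.706 × 35 × 68 × 360) = 2.9419e-05
20 log₁₀(2.9419e-05) = -90.628 dB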